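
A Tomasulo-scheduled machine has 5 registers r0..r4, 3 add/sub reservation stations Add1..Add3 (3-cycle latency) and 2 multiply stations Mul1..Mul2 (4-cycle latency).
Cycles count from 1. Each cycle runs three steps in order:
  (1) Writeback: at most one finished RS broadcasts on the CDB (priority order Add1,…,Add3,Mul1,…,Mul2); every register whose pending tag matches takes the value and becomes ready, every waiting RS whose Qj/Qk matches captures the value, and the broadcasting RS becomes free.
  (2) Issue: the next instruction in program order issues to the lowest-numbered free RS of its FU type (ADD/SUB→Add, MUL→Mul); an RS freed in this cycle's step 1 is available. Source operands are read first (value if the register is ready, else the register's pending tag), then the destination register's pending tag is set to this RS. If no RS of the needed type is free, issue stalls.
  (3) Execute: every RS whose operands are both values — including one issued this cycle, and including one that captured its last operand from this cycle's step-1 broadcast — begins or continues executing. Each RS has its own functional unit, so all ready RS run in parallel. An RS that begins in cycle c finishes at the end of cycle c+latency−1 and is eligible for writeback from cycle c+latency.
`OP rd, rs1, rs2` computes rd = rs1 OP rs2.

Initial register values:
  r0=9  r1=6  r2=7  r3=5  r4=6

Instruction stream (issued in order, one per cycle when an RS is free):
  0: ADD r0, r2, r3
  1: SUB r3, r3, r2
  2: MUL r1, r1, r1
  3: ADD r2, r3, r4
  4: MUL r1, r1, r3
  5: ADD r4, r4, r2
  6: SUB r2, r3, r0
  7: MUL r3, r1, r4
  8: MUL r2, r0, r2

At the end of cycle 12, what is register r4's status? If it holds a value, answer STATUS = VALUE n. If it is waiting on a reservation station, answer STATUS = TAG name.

cycle 1: issue ADD r0<-Add1 // r0:Add1,r1:6,r2:7,r3:5,r4:6
cycle 2: issue SUB r3<-Add2 // r0:Add1,r1:6,r2:7,r3:Add2,r4:6
cycle 3: issue MUL r1<-Mul1 // r0:Add1,r1:Mul1,r2:7,r3:Add2,r4:6
cycle 4: CDB Add1=12; issue ADD r2<-Add1 // r0:12,r1:Mul1,r2:Add1,r3:Add2,r4:6
cycle 5: CDB Add2=-2; issue MUL r1<-Mul2 // r0:12,r1:Mul2,r2:Add1,r3:-2,r4:6
cycle 6: issue ADD r4<-Add2 // r0:12,r1:Mul2,r2:Add1,r3:-2,r4:Add2
cycle 7: CDB Mul1=36; issue SUB r2<-Add3 // r0:12,r1:Mul2,r2:Add3,r3:-2,r4:Add2
cycle 8: CDB Add1=4; issue MUL r3<-Mul1 // r0:12,r1:Mul2,r2:Add3,r3:Mul1,r4:Add2
cycle 9: stall // r0:12,r1:Mul2,r2:Add3,r3:Mul1,r4:Add2
cycle 10: CDB Add3=-14; stall // r0:12,r1:Mul2,r2:-14,r3:Mul1,r4:Add2
cycle 11: CDB Add2=10; stall // r0:12,r1:Mul2,r2:-14,r3:Mul1,r4:10
cycle 12: CDB Mul2=-72; issue MUL r2<-Mul2 // r0:12,r1:-72,r2:Mul2,r3:Mul1,r4:10

STATUS = VALUE 10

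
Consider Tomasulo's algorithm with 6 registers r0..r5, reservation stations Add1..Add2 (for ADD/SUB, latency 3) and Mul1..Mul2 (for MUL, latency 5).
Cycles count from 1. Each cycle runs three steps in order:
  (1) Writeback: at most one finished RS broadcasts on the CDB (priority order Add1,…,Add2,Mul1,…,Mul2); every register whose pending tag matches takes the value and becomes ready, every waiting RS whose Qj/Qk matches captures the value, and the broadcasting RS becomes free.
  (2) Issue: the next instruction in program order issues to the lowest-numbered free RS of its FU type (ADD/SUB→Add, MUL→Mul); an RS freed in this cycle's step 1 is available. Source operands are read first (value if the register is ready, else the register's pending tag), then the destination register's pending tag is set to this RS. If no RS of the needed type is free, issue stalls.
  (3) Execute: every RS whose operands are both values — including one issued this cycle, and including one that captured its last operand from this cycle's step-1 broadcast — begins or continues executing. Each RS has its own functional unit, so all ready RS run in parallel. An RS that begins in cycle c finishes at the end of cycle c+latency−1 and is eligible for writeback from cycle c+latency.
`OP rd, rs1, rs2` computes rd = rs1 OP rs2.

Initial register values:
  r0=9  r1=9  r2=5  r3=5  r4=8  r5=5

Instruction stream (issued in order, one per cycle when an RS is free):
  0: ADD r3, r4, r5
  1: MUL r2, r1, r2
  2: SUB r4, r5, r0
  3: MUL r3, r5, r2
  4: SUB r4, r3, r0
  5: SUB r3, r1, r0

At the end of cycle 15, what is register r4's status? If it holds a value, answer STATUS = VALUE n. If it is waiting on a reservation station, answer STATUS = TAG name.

cycle 1: issue ADD r3<-Add1 // r0:9,r1:9,r2:5,r3:Add1,r4:8,r5:5
cycle 2: issue MUL r2<-Mul1 // r0:9,r1:9,r2:Mul1,r3:Add1,r4:8,r5:5
cycle 3: issue SUB r4<-Add2 // r0:9,r1:9,r2:Mul1,r3:Add1,r4:Add2,r5:5
cycle 4: CDB Add1=13; issue MUL r3<-Mul2 // r0:9,r1:9,r2:Mul1,r3:Mul2,r4:Add2,r5:5
cycle 5: issue SUB r4<-Add1 // r0:9,r1:9,r2:Mul1,r3:Mul2,r4:Add1,r5:5
cycle 6: CDB Add2=-4; issue SUB r3<-Add2 // r0:9,r1:9,r2:Mul1,r3:Add2,r4:Add1,r5:5
cycle 7: CDB Mul1=45 // r0:9,r1:9,r2:45,r3:Add2,r4:Add1,r5:5
cycle 8: - // r0:9,r1:9,r2:45,r3:Add2,r4:Add1,r5:5
cycle 9: CDB Add2=0 // r0:9,r1:9,r2:45,r3:0,r4:Add1,r5:5
cycle 10: - // r0:9,r1:9,r2:45,r3:0,r4:Add1,r5:5
cycle 11: - // r0:9,r1:9,r2:45,r3:0,r4:Add1,r5:5
cycle 12: CDB Mul2=225 // r0:9,r1:9,r2:45,r3:0,r4:Add1,r5:5
cycle 13: - // r0:9,r1:9,r2:45,r3:0,r4:Add1,r5:5
cycle 14: - // r0:9,r1:9,r2:45,r3:0,r4:Add1,r5:5
cycle 15: CDB Add1=216 // r0:9,r1:9,r2:45,r3:0,r4:216,r5:5

STATUS = VALUE 216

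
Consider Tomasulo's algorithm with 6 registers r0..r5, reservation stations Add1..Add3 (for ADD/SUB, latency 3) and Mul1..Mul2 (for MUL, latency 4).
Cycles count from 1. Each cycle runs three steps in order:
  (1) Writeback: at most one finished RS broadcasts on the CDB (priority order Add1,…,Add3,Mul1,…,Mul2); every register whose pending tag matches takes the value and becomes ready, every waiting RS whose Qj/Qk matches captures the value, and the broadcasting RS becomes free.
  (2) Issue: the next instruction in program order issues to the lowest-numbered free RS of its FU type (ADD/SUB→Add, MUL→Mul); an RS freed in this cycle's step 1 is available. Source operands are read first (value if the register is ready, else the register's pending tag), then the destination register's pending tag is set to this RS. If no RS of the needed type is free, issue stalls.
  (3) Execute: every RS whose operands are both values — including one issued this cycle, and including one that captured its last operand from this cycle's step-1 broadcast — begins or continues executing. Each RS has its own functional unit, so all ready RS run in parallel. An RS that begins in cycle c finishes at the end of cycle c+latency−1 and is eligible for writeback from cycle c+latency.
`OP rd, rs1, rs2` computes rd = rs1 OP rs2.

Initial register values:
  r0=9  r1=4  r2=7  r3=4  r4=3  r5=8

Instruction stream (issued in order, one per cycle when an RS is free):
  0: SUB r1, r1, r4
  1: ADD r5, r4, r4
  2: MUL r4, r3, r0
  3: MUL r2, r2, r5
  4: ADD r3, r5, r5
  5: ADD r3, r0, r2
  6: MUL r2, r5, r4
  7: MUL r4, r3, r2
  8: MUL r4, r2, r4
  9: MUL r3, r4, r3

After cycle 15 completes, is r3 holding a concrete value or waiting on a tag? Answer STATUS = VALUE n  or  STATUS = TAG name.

c1: issue SUB r1<-Add1 | r0:9,r1:Add1,r2:7,r3:4,r4:3,r5:8
c2: issue ADD r5<-Add2 | r0:9,r1:Add1,r2:7,r3:4,r4:3,r5:Add2
c3: issue MUL r4<-Mul1 | r0:9,r1:Add1,r2:7,r3:4,r4:Mul1,r5:Add2
c4: CDB Add1=1; issue MUL r2<-Mul2 | r0:9,r1:1,r2:Mul2,r3:4,r4:Mul1,r5:Add2
c5: CDB Add2=6; issue ADD r3<-Add1 | r0:9,r1:1,r2:Mul2,r3:Add1,r4:Mul1,r5:6
c6: issue ADD r3<-Add2 | r0:9,r1:1,r2:Mul2,r3:Add2,r4:Mul1,r5:6
c7: CDB Mul1=36; issue MUL r2<-Mul1 | r0:9,r1:1,r2:Mul1,r3:Add2,r4:36,r5:6
c8: CDB Add1=12; stall | r0:9,r1:1,r2:Mul1,r3:Add2,r4:36,r5:6
c9: CDB Mul2=42; issue MUL r4<-Mul2 | r0:9,r1:1,r2:Mul1,r3:Add2,r4:Mul2,r5:6
c10: stall | r0:9,r1:1,r2:Mul1,r3:Add2,r4:Mul2,r5:6
c11: CDB Mul1=216; issue MUL r4<-Mul1 | r0:9,r1:1,r2:216,r3:Add2,r4:Mul1,r5:6
c12: CDB Add2=51; stall | r0:9,r1:1,r2:216,r3:51,r4:Mul1,r5:6
c13: stall | r0:9,r1:1,r2:216,r3:51,r4:Mul1,r5:6
c14: stall | r0:9,r1:1,r2:216,r3:51,r4:Mul1,r5:6
c15: stall | r0:9,r1:1,r2:216,r3:51,r4:Mul1,r5:6

STATUS = VALUE 51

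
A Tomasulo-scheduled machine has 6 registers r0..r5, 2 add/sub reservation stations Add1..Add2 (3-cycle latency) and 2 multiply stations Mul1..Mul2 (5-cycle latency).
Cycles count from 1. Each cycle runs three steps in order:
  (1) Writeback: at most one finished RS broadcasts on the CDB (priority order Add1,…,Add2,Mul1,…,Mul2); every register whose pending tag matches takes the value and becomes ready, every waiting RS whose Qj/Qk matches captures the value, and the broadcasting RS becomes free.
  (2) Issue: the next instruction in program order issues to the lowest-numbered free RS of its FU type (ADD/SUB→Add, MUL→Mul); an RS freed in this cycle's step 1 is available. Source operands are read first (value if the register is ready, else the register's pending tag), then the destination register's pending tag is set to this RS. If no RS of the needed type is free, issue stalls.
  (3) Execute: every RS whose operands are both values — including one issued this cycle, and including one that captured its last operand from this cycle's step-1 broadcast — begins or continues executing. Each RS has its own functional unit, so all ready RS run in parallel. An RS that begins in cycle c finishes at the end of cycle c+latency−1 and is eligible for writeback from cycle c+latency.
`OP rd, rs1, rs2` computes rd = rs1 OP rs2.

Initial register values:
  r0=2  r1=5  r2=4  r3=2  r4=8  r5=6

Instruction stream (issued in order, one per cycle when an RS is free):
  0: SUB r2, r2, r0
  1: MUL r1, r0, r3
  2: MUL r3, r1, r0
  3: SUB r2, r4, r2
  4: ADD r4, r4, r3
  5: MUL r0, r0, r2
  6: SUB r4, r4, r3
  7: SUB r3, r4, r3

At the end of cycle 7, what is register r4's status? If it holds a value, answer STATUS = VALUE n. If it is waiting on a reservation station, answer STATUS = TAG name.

STATUS = TAG Add2

cycle 1: issue SUB r2<-Add1 // r0:2,r1:5,r2:Add1,r3:2,r4:8,r5:6
cycle 2: issue MUL r1<-Mul1 // r0:2,r1:Mul1,r2:Add1,r3:2,r4:8,r5:6
cycle 3: issue MUL r3<-Mul2 // r0:2,r1:Mul1,r2:Add1,r3:Mul2,r4:8,r5:6
cycle 4: CDB Add1=2; issue SUB r2<-Add1 // r0:2,r1:Mul1,r2:Add1,r3:Mul2,r4:8,r5:6
cycle 5: issue ADD r4<-Add2 // r0:2,r1:Mul1,r2:Add1,r3:Mul2,r4:Add2,r5:6
cycle 6: stall // r0:2,r1:Mul1,r2:Add1,r3:Mul2,r4:Add2,r5:6
cycle 7: CDB Add1=6; stall // r0:2,r1:Mul1,r2:6,r3:Mul2,r4:Add2,r5:6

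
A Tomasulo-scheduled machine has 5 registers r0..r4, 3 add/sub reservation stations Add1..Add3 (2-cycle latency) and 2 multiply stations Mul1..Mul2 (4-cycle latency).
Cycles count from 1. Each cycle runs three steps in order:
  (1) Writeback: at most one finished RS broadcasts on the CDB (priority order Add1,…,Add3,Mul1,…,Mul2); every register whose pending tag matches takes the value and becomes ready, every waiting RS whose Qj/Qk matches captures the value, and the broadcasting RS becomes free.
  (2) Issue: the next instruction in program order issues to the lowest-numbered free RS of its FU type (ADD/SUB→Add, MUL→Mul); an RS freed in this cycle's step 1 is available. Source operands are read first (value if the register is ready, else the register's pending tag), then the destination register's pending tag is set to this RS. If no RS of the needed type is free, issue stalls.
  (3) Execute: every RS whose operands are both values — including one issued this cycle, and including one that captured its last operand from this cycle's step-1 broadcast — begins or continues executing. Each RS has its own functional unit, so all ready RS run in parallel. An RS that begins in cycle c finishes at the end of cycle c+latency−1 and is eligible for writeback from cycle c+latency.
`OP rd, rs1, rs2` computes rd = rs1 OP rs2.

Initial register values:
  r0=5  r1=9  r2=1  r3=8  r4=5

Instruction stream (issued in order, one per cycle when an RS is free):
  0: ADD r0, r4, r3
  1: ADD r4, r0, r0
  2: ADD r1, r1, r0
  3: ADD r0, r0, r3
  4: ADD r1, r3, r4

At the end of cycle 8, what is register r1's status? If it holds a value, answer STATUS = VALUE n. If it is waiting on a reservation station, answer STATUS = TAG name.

  c1: issue ADD r0<-Add1  regs: r0:Add1,r1:9,r2:1,r3:8,r4:5
  c2: issue ADD r4<-Add2  regs: r0:Add1,r1:9,r2:1,r3:8,r4:Add2
  c3: CDB Add1=13; issue ADD r1<-Add1  regs: r0:13,r1:Add1,r2:1,r3:8,r4:Add2
  c4: issue ADD r0<-Add3  regs: r0:Add3,r1:Add1,r2:1,r3:8,r4:Add2
  c5: CDB Add1=22; issue ADD r1<-Add1  regs: r0:Add3,r1:Add1,r2:1,r3:8,r4:Add2
  c6: CDB Add2=26  regs: r0:Add3,r1:Add1,r2:1,r3:8,r4:26
  c7: CDB Add3=21  regs: r0:21,r1:Add1,r2:1,r3:8,r4:26
  c8: CDB Add1=34  regs: r0:21,r1:34,r2:1,r3:8,r4:26

STATUS = VALUE 34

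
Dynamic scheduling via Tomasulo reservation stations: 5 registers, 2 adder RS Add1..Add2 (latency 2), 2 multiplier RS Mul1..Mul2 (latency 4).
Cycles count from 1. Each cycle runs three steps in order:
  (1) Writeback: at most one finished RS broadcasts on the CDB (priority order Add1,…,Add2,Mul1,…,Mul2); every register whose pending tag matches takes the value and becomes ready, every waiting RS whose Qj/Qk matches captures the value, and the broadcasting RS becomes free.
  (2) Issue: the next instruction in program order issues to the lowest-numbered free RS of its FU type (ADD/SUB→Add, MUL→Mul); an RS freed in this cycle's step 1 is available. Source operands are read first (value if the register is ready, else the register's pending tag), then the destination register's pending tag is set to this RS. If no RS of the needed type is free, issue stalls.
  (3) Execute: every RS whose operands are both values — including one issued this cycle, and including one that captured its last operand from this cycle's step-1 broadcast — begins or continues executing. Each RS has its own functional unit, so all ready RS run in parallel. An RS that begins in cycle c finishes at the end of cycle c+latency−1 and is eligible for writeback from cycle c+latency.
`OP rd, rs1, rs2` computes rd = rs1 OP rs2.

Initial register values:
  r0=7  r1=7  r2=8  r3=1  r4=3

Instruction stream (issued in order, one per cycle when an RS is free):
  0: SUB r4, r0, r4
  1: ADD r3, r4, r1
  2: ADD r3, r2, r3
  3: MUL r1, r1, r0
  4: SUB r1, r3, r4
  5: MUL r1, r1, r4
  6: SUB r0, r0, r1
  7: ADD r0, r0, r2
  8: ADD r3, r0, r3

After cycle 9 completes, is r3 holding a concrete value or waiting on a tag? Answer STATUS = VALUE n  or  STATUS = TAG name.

STATUS = VALUE 19

cycle 1: issue SUB r4<-Add1 // r0:7,r1:7,r2:8,r3:1,r4:Add1
cycle 2: issue ADD r3<-Add2 // r0:7,r1:7,r2:8,r3:Add2,r4:Add1
cycle 3: CDB Add1=4; issue ADD r3<-Add1 // r0:7,r1:7,r2:8,r3:Add1,r4:4
cycle 4: issue MUL r1<-Mul1 // r0:7,r1:Mul1,r2:8,r3:Add1,r4:4
cycle 5: CDB Add2=11; issue SUB r1<-Add2 // r0:7,r1:Add2,r2:8,r3:Add1,r4:4
cycle 6: issue MUL r1<-Mul2 // r0:7,r1:Mul2,r2:8,r3:Add1,r4:4
cycle 7: CDB Add1=19; issue SUB r0<-Add1 // r0:Add1,r1:Mul2,r2:8,r3:19,r4:4
cycle 8: CDB Mul1=49; stall // r0:Add1,r1:Mul2,r2:8,r3:19,r4:4
cycle 9: CDB Add2=15; issue ADD r0<-Add2 // r0:Add2,r1:Mul2,r2:8,r3:19,r4:4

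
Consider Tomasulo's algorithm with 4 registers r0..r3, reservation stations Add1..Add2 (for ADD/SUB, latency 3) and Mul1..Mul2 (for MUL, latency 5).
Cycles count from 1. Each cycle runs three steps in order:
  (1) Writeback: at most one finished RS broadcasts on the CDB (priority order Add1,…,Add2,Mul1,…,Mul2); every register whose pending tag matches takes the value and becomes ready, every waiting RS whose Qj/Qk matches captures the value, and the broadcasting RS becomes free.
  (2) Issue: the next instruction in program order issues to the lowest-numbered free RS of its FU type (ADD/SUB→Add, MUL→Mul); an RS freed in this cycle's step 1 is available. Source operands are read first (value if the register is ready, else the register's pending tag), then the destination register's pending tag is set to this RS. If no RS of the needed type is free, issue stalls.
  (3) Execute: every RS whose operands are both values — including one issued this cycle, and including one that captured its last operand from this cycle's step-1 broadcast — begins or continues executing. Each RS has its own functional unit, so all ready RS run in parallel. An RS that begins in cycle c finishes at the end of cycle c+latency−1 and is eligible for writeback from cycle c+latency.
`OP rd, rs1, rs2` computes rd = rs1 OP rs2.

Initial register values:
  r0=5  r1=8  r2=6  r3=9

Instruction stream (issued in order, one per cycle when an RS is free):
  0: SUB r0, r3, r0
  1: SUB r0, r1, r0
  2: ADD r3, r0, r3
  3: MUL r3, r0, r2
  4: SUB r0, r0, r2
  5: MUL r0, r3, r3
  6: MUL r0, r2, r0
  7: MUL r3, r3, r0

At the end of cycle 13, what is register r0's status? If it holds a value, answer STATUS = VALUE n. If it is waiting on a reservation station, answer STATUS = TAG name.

STATUS = TAG Mul1

  c1: issue SUB r0<-Add1  regs: r0:Add1,r1:8,r2:6,r3:9
  c2: issue SUB r0<-Add2  regs: r0:Add2,r1:8,r2:6,r3:9
  c3: stall  regs: r0:Add2,r1:8,r2:6,r3:9
  c4: CDB Add1=4; issue ADD r3<-Add1  regs: r0:Add2,r1:8,r2:6,r3:Add1
  c5: issue MUL r3<-Mul1  regs: r0:Add2,r1:8,r2:6,r3:Mul1
  c6: stall  regs: r0:Add2,r1:8,r2:6,r3:Mul1
  c7: CDB Add2=4; issue SUB r0<-Add2  regs: r0:Add2,r1:8,r2:6,r3:Mul1
  c8: issue MUL r0<-Mul2  regs: r0:Mul2,r1:8,r2:6,r3:Mul1
  c9: stall  regs: r0:Mul2,r1:8,r2:6,r3:Mul1
  c10: CDB Add1=13; stall  regs: r0:Mul2,r1:8,r2:6,r3:Mul1
  c11: CDB Add2=-2; stall  regs: r0:Mul2,r1:8,r2:6,r3:Mul1
  c12: CDB Mul1=24; issue MUL r0<-Mul1  regs: r0:Mul1,r1:8,r2:6,r3:24
  c13: stall  regs: r0:Mul1,r1:8,r2:6,r3:24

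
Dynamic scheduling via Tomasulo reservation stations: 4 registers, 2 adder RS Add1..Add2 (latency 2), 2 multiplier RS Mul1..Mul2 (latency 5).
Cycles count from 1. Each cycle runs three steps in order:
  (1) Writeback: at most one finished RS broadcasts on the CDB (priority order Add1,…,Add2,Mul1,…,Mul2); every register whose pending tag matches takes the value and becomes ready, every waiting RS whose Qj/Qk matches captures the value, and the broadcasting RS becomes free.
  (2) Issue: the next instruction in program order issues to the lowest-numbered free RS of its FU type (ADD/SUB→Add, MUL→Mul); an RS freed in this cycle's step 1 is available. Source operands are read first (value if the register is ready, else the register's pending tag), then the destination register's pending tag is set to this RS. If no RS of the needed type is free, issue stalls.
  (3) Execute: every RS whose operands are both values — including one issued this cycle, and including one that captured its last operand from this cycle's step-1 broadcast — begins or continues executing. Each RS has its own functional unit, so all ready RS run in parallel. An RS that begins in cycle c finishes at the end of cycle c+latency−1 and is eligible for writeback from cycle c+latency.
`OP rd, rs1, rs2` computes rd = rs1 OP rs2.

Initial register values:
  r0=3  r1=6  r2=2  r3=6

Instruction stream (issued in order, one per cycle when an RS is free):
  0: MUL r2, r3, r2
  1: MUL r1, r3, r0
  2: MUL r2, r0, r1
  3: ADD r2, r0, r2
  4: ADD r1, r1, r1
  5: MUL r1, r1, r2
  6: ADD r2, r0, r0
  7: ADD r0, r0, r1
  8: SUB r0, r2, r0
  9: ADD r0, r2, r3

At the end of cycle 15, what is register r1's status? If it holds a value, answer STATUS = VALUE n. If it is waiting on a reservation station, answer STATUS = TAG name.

cycle 1: issue MUL r2<-Mul1 // r0:3,r1:6,r2:Mul1,r3:6
cycle 2: issue MUL r1<-Mul2 // r0:3,r1:Mul2,r2:Mul1,r3:6
cycle 3: stall // r0:3,r1:Mul2,r2:Mul1,r3:6
cycle 4: stall // r0:3,r1:Mul2,r2:Mul1,r3:6
cycle 5: stall // r0:3,r1:Mul2,r2:Mul1,r3:6
cycle 6: CDB Mul1=12; issue MUL r2<-Mul1 // r0:3,r1:Mul2,r2:Mul1,r3:6
cycle 7: CDB Mul2=18; issue ADD r2<-Add1 // r0:3,r1:18,r2:Add1,r3:6
cycle 8: issue ADD r1<-Add2 // r0:3,r1:Add2,r2:Add1,r3:6
cycle 9: issue MUL r1<-Mul2 // r0:3,r1:Mul2,r2:Add1,r3:6
cycle 10: CDB Add2=36; issue ADD r2<-Add2 // r0:3,r1:Mul2,r2:Add2,r3:6
cycle 11: stall // r0:3,r1:Mul2,r2:Add2,r3:6
cycle 12: CDB Add2=6; issue ADD r0<-Add2 // r0:Add2,r1:Mul2,r2:6,r3:6
cycle 13: CDB Mul1=54; stall // r0:Add2,r1:Mul2,r2:6,r3:6
cycle 14: stall // r0:Add2,r1:Mul2,r2:6,r3:6
cycle 15: CDB Add1=57; issue SUB r0<-Add1 // r0:Add1,r1:Mul2,r2:6,r3:6

STATUS = TAG Mul2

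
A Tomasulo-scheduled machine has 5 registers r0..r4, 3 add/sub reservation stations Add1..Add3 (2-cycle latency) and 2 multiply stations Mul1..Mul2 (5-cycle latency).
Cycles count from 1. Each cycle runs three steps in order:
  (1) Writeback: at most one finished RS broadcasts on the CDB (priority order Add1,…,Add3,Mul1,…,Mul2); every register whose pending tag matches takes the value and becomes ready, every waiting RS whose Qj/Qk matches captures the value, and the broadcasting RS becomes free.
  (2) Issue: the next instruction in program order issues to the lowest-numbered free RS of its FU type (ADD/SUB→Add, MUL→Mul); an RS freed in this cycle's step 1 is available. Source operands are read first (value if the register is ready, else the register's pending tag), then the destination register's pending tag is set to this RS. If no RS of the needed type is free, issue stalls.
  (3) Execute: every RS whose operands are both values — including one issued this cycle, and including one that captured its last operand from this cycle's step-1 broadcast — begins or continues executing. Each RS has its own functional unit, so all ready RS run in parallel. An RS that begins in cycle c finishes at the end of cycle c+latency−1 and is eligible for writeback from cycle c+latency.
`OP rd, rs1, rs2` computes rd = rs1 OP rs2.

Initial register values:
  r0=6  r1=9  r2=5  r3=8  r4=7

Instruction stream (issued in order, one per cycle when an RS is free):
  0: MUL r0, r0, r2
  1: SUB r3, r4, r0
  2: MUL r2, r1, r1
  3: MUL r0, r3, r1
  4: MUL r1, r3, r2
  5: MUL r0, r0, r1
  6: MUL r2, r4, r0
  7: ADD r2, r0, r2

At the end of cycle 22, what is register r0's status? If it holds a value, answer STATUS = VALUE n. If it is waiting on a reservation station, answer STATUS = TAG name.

  c1: issue MUL r0<-Mul1  regs: r0:Mul1,r1:9,r2:5,r3:8,r4:7
  c2: issue SUB r3<-Add1  regs: r0:Mul1,r1:9,r2:5,r3:Add1,r4:7
  c3: issue MUL r2<-Mul2  regs: r0:Mul1,r1:9,r2:Mul2,r3:Add1,r4:7
  c4: stall  regs: r0:Mul1,r1:9,r2:Mul2,r3:Add1,r4:7
  c5: stall  regs: r0:Mul1,r1:9,r2:Mul2,r3:Add1,r4:7
  c6: CDB Mul1=30; issue MUL r0<-Mul1  regs: r0:Mul1,r1:9,r2:Mul2,r3:Add1,r4:7
  c7: stall  regs: r0:Mul1,r1:9,r2:Mul2,r3:Add1,r4:7
  c8: CDB Add1=-23; stall  regs: r0:Mul1,r1:9,r2:Mul2,r3:-23,r4:7
  c9: CDB Mul2=81; issue MUL r1<-Mul2  regs: r0:Mul1,r1:Mul2,r2:81,r3:-23,r4:7
  c10: stall  regs: r0:Mul1,r1:Mul2,r2:81,r3:-23,r4:7
  c11: stall  regs: r0:Mul1,r1:Mul2,r2:81,r3:-23,r4:7
  c12: stall  regs: r0:Mul1,r1:Mul2,r2:81,r3:-23,r4:7
  c13: CDB Mul1=-207; issue MUL r0<-Mul1  regs: r0:Mul1,r1:Mul2,r2:81,r3:-23,r4:7
  c14: CDB Mul2=-1863; issue MUL r2<-Mul2  regs: r0:Mul1,r1:-1863,r2:Mul2,r3:-23,r4:7
  c15: issue ADD r2<-Add1  regs: r0:Mul1,r1:-1863,r2:Add1,r3:-23,r4:7
  c16: -  regs: r0:Mul1,r1:-1863,r2:Add1,r3:-23,r4:7
  c17: -  regs: r0:Mul1,r1:-1863,r2:Add1,r3:-23,r4:7
  c18: -  regs: r0:Mul1,r1:-1863,r2:Add1,r3:-23,r4:7
  c19: CDB Mul1=385641  regs: r0:385641,r1:-1863,r2:Add1,r3:-23,r4:7
  c20: -  regs: r0:385641,r1:-1863,r2:Add1,r3:-23,r4:7
  c21: -  regs: r0:385641,r1:-1863,r2:Add1,r3:-23,r4:7
  c22: -  regs: r0:385641,r1:-1863,r2:Add1,r3:-23,r4:7

STATUS = VALUE 385641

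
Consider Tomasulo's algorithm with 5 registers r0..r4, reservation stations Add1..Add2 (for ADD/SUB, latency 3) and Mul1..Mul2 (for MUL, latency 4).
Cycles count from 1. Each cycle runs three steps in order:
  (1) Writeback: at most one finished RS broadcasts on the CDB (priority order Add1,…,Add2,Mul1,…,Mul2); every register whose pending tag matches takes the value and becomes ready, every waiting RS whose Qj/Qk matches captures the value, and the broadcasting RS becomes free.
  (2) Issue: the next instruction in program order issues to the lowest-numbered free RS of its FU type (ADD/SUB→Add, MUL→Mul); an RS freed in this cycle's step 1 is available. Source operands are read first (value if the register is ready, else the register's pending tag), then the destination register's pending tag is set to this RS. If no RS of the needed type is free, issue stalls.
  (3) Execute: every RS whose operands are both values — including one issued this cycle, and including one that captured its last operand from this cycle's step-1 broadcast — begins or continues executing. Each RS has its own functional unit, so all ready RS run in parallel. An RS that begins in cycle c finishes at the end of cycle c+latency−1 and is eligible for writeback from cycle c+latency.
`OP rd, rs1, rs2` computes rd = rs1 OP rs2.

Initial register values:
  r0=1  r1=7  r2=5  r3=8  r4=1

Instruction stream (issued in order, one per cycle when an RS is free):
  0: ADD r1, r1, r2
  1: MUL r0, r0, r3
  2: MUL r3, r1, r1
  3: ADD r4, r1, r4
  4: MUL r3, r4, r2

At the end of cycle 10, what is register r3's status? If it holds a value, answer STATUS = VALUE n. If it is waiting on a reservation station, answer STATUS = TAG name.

  c1: issue ADD r1<-Add1  regs: r0:1,r1:Add1,r2:5,r3:8,r4:1
  c2: issue MUL r0<-Mul1  regs: r0:Mul1,r1:Add1,r2:5,r3:8,r4:1
  c3: issue MUL r3<-Mul2  regs: r0:Mul1,r1:Add1,r2:5,r3:Mul2,r4:1
  c4: CDB Add1=12; issue ADD r4<-Add1  regs: r0:Mul1,r1:12,r2:5,r3:Mul2,r4:Add1
  c5: stall  regs: r0:Mul1,r1:12,r2:5,r3:Mul2,r4:Add1
  c6: CDB Mul1=8; issue MUL r3<-Mul1  regs: r0:8,r1:12,r2:5,r3:Mul1,r4:Add1
  c7: CDB Add1=13  regs: r0:8,r1:12,r2:5,r3:Mul1,r4:13
  c8: CDB Mul2=144  regs: r0:8,r1:12,r2:5,r3:Mul1,r4:13
  c9: -  regs: r0:8,r1:12,r2:5,r3:Mul1,r4:13
  c10: -  regs: r0:8,r1:12,r2:5,r3:Mul1,r4:13

STATUS = TAG Mul1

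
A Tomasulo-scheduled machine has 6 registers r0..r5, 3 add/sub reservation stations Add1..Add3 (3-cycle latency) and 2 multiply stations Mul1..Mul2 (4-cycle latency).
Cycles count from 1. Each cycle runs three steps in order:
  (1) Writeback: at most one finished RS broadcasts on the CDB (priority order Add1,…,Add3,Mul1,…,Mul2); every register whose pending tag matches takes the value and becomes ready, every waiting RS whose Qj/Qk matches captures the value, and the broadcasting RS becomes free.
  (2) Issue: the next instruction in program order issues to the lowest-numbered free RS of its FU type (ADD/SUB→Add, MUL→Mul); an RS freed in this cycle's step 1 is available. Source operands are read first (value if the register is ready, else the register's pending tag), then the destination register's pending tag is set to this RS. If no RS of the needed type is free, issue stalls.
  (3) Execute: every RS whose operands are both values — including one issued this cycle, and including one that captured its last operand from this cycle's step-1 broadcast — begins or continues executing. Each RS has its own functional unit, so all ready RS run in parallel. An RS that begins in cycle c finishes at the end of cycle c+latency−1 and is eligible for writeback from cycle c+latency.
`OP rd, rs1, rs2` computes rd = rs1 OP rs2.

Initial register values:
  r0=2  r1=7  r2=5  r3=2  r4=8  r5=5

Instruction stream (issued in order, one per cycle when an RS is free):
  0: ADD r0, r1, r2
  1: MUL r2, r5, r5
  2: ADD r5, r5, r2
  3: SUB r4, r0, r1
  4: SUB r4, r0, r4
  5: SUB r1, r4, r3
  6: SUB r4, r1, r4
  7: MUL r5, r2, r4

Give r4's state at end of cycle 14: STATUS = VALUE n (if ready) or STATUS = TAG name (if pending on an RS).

STATUS = TAG Add2

cycle 1: issue ADD r0<-Add1 // r0:Add1,r1:7,r2:5,r3:2,r4:8,r5:5
cycle 2: issue MUL r2<-Mul1 // r0:Add1,r1:7,r2:Mul1,r3:2,r4:8,r5:5
cycle 3: issue ADD r5<-Add2 // r0:Add1,r1:7,r2:Mul1,r3:2,r4:8,r5:Add2
cycle 4: CDB Add1=12; issue SUB r4<-Add1 // r0:12,r1:7,r2:Mul1,r3:2,r4:Add1,r5:Add2
cycle 5: issue SUB r4<-Add3 // r0:12,r1:7,r2:Mul1,r3:2,r4:Add3,r5:Add2
cycle 6: CDB Mul1=25; stall // r0:12,r1:7,r2:25,r3:2,r4:Add3,r5:Add2
cycle 7: CDB Add1=5; issue SUB r1<-Add1 // r0:12,r1:Add1,r2:25,r3:2,r4:Add3,r5:Add2
cycle 8: stall // r0:12,r1:Add1,r2:25,r3:2,r4:Add3,r5:Add2
cycle 9: CDB Add2=30; issue SUB r4<-Add2 // r0:12,r1:Add1,r2:25,r3:2,r4:Add2,r5:30
cycle 10: CDB Add3=7; issue MUL r5<-Mul1 // r0:12,r1:Add1,r2:25,r3:2,r4:Add2,r5:Mul1
cycle 11: - // r0:12,r1:Add1,r2:25,r3:2,r4:Add2,r5:Mul1
cycle 12: - // r0:12,r1:Add1,r2:25,r3:2,r4:Add2,r5:Mul1
cycle 13: CDB Add1=5 // r0:12,r1:5,r2:25,r3:2,r4:Add2,r5:Mul1
cycle 14: - // r0:12,r1:5,r2:25,r3:2,r4:Add2,r5:Mul1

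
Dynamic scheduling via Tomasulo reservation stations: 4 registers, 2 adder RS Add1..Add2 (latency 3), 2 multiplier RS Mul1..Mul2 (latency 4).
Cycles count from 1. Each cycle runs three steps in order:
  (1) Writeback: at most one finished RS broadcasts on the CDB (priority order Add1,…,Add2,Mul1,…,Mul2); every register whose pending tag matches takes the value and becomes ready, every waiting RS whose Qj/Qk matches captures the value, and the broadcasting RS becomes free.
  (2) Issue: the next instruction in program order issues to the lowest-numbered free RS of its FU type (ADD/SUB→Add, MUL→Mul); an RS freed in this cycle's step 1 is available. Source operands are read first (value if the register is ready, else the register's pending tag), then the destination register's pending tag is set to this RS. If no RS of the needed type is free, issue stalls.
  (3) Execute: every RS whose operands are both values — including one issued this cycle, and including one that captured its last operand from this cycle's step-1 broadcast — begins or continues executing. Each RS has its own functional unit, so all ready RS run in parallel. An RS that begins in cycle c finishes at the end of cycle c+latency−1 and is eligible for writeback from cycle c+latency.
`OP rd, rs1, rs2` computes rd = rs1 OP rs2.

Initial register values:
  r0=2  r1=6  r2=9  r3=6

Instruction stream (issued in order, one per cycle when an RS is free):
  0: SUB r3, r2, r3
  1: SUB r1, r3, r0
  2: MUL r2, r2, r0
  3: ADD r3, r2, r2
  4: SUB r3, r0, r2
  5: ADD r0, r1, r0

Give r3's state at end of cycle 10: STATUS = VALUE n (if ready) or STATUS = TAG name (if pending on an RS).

STATUS = TAG Add2

cycle 1: issue SUB r3<-Add1 // r0:2,r1:6,r2:9,r3:Add1
cycle 2: issue SUB r1<-Add2 // r0:2,r1:Add2,r2:9,r3:Add1
cycle 3: issue MUL r2<-Mul1 // r0:2,r1:Add2,r2:Mul1,r3:Add1
cycle 4: CDB Add1=3; issue ADD r3<-Add1 // r0:2,r1:Add2,r2:Mul1,r3:Add1
cycle 5: stall // r0:2,r1:Add2,r2:Mul1,r3:Add1
cycle 6: stall // r0:2,r1:Add2,r2:Mul1,r3:Add1
cycle 7: CDB Add2=1; issue SUB r3<-Add2 // r0:2,r1:1,r2:Mul1,r3:Add2
cycle 8: CDB Mul1=18; stall // r0:2,r1:1,r2:18,r3:Add2
cycle 9: stall // r0:2,r1:1,r2:18,r3:Add2
cycle 10: stall // r0:2,r1:1,r2:18,r3:Add2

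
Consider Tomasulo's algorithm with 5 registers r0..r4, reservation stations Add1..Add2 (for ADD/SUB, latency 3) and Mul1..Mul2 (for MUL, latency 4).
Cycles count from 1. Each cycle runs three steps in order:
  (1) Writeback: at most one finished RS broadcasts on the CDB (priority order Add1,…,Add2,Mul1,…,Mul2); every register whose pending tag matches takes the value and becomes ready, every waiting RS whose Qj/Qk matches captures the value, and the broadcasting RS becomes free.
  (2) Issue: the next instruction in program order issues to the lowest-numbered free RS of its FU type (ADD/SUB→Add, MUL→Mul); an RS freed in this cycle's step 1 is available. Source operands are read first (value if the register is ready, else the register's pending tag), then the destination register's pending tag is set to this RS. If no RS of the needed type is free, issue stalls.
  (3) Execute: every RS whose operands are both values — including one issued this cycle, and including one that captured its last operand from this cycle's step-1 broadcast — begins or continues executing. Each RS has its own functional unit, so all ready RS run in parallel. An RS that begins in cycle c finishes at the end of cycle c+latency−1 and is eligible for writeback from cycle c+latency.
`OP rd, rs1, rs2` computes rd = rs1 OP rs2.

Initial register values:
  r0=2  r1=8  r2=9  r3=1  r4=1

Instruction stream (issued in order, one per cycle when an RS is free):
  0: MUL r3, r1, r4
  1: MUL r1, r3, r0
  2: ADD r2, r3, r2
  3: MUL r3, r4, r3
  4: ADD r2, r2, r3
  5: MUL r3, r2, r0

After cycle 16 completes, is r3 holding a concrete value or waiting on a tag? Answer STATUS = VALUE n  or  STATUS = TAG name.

STATUS = VALUE 50

c1: issue MUL r3<-Mul1 | r0:2,r1:8,r2:9,r3:Mul1,r4:1
c2: issue MUL r1<-Mul2 | r0:2,r1:Mul2,r2:9,r3:Mul1,r4:1
c3: issue ADD r2<-Add1 | r0:2,r1:Mul2,r2:Add1,r3:Mul1,r4:1
c4: stall | r0:2,r1:Mul2,r2:Add1,r3:Mul1,r4:1
c5: CDB Mul1=8; issue MUL r3<-Mul1 | r0:2,r1:Mul2,r2:Add1,r3:Mul1,r4:1
c6: issue ADD r2<-Add2 | r0:2,r1:Mul2,r2:Add2,r3:Mul1,r4:1
c7: stall | r0:2,r1:Mul2,r2:Add2,r3:Mul1,r4:1
c8: CDB Add1=17; stall | r0:2,r1:Mul2,r2:Add2,r3:Mul1,r4:1
c9: CDB Mul1=8; issue MUL r3<-Mul1 | r0:2,r1:Mul2,r2:Add2,r3:Mul1,r4:1
c10: CDB Mul2=16 | r0:2,r1:16,r2:Add2,r3:Mul1,r4:1
c11: - | r0:2,r1:16,r2:Add2,r3:Mul1,r4:1
c12: CDB Add2=25 | r0:2,r1:16,r2:25,r3:Mul1,r4:1
c13: - | r0:2,r1:16,r2:25,r3:Mul1,r4:1
c14: - | r0:2,r1:16,r2:25,r3:Mul1,r4:1
c15: - | r0:2,r1:16,r2:25,r3:Mul1,r4:1
c16: CDB Mul1=50 | r0:2,r1:16,r2:25,r3:50,r4:1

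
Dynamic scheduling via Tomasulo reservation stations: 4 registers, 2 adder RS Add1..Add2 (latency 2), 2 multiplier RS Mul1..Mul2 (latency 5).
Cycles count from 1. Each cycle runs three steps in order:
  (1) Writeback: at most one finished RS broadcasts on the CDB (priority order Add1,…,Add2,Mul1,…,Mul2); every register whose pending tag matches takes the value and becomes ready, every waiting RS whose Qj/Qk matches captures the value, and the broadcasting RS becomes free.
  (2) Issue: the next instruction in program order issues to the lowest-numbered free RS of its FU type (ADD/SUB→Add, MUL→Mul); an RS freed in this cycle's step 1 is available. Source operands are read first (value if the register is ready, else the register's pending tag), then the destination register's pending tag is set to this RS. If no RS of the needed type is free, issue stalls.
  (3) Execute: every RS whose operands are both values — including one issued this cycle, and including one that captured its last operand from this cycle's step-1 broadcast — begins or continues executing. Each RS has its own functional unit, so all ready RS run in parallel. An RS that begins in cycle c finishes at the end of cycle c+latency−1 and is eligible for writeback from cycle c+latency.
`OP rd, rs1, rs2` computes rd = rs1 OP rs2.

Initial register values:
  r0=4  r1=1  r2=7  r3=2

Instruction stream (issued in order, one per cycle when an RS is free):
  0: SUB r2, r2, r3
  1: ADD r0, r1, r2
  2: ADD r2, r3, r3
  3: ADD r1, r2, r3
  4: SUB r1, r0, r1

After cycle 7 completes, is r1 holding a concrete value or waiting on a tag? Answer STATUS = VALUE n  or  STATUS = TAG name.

cycle 1: issue SUB r2<-Add1 // r0:4,r1:1,r2:Add1,r3:2
cycle 2: issue ADD r0<-Add2 // r0:Add2,r1:1,r2:Add1,r3:2
cycle 3: CDB Add1=5; issue ADD r2<-Add1 // r0:Add2,r1:1,r2:Add1,r3:2
cycle 4: stall // r0:Add2,r1:1,r2:Add1,r3:2
cycle 5: CDB Add1=4; issue ADD r1<-Add1 // r0:Add2,r1:Add1,r2:4,r3:2
cycle 6: CDB Add2=6; issue SUB r1<-Add2 // r0:6,r1:Add2,r2:4,r3:2
cycle 7: CDB Add1=6 // r0:6,r1:Add2,r2:4,r3:2

STATUS = TAG Add2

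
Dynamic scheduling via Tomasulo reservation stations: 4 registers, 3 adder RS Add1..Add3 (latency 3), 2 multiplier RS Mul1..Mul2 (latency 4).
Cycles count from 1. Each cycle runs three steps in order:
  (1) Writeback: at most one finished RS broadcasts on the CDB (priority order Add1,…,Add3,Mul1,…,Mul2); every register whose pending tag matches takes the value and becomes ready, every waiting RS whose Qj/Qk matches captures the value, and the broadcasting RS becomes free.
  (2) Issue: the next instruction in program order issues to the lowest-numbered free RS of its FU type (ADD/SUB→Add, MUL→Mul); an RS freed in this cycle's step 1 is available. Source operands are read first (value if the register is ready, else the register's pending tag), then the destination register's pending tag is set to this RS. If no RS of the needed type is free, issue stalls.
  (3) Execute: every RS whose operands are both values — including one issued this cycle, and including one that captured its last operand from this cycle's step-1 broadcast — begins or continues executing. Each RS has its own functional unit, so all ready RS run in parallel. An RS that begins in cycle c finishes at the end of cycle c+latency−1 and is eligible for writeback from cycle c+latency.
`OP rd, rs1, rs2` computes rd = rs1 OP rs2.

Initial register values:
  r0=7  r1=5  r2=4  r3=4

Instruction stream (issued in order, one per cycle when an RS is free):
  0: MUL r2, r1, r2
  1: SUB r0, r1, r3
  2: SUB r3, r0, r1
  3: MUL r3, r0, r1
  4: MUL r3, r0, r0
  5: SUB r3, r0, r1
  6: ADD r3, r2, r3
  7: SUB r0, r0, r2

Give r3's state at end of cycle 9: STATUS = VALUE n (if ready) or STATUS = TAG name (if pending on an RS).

STATUS = TAG Add2

c1: issue MUL r2<-Mul1 | r0:7,r1:5,r2:Mul1,r3:4
c2: issue SUB r0<-Add1 | r0:Add1,r1:5,r2:Mul1,r3:4
c3: issue SUB r3<-Add2 | r0:Add1,r1:5,r2:Mul1,r3:Add2
c4: issue MUL r3<-Mul2 | r0:Add1,r1:5,r2:Mul1,r3:Mul2
c5: CDB Add1=1; stall | r0:1,r1:5,r2:Mul1,r3:Mul2
c6: CDB Mul1=20; issue MUL r3<-Mul1 | r0:1,r1:5,r2:20,r3:Mul1
c7: issue SUB r3<-Add1 | r0:1,r1:5,r2:20,r3:Add1
c8: CDB Add2=-4; issue ADD r3<-Add2 | r0:1,r1:5,r2:20,r3:Add2
c9: CDB Mul2=5; issue SUB r0<-Add3 | r0:Add3,r1:5,r2:20,r3:Add2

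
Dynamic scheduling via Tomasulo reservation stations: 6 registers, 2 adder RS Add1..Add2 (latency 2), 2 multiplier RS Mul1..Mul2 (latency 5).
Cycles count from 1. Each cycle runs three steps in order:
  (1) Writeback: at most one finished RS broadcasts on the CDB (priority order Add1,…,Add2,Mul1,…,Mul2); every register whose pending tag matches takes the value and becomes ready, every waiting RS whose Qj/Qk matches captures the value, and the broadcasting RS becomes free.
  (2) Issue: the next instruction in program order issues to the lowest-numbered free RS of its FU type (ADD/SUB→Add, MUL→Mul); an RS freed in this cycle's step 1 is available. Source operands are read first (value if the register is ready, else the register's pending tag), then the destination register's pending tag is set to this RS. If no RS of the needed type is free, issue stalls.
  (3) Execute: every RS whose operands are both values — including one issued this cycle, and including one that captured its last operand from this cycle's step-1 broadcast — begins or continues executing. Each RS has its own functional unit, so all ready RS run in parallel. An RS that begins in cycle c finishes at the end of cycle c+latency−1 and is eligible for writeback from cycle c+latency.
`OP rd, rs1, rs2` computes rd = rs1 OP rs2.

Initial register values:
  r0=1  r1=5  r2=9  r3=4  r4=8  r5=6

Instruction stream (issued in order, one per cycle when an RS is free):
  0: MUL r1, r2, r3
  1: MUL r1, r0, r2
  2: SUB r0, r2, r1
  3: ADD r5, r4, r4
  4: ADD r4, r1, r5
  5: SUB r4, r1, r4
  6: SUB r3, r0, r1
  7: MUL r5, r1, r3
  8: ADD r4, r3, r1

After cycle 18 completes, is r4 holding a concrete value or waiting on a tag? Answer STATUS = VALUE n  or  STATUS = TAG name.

STATUS = VALUE 0

  c1: issue MUL r1<-Mul1  regs: r0:1,r1:Mul1,r2:9,r3:4,r4:8,r5:6
  c2: issue MUL r1<-Mul2  regs: r0:1,r1:Mul2,r2:9,r3:4,r4:8,r5:6
  c3: issue SUB r0<-Add1  regs: r0:Add1,r1:Mul2,r2:9,r3:4,r4:8,r5:6
  c4: issue ADD r5<-Add2  regs: r0:Add1,r1:Mul2,r2:9,r3:4,r4:8,r5:Add2
  c5: stall  regs: r0:Add1,r1:Mul2,r2:9,r3:4,r4:8,r5:Add2
  c6: CDB Add2=16; issue ADD r4<-Add2  regs: r0:Add1,r1:Mul2,r2:9,r3:4,r4:Add2,r5:16
  c7: CDB Mul1=36; stall  regs: r0:Add1,r1:Mul2,r2:9,r3:4,r4:Add2,r5:16
  c8: CDB Mul2=9; stall  regs: r0:Add1,r1:9,r2:9,r3:4,r4:Add2,r5:16
  c9: stall  regs: r0:Add1,r1:9,r2:9,r3:4,r4:Add2,r5:16
  c10: CDB Add1=0; issue SUB r4<-Add1  regs: r0:0,r1:9,r2:9,r3:4,r4:Add1,r5:16
  c11: CDB Add2=25; issue SUB r3<-Add2  regs: r0:0,r1:9,r2:9,r3:Add2,r4:Add1,r5:16
  c12: issue MUL r5<-Mul1  regs: r0:0,r1:9,r2:9,r3:Add2,r4:Add1,r5:Mul1
  c13: CDB Add1=-16; issue ADD r4<-Add1  regs: r0:0,r1:9,r2:9,r3:Add2,r4:Add1,r5:Mul1
  c14: CDB Add2=-9  regs: r0:0,r1:9,r2:9,r3:-9,r4:Add1,r5:Mul1
  c15: -  regs: r0:0,r1:9,r2:9,r3:-9,r4:Add1,r5:Mul1
  c16: CDB Add1=0  regs: r0:0,r1:9,r2:9,r3:-9,r4:0,r5:Mul1
  c17: -  regs: r0:0,r1:9,r2:9,r3:-9,r4:0,r5:Mul1
  c18: -  regs: r0:0,r1:9,r2:9,r3:-9,r4:0,r5:Mul1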